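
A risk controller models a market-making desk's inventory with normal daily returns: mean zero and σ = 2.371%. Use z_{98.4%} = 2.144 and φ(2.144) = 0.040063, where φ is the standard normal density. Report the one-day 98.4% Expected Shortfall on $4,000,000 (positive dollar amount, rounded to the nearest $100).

Tail multiplier: φ(z)/(1−α) = 0.040063 / 0.016 = 2.504.
ES = 2.371% × 2.504 = 5.937%.
On $4,000,000: 0.05937 × $4,000,000 = $237,480.

$237,500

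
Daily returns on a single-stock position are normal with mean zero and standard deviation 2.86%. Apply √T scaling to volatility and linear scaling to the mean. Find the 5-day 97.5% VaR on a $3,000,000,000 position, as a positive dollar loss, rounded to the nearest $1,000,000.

$376,000,000

At 97.5%, z = 1.960.
σ_{5d} = 2.86% × √5 = 6.395%.
VaR = 1.960 × 6.395% = 12.534%.
On $3,000,000,000: 0.12534 × $3,000,000,000 = $376,020,000.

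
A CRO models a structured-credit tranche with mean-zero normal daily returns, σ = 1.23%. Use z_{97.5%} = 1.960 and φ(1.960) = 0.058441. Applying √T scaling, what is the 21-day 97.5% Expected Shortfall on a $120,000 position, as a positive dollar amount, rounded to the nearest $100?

σ_{21d} = 1.23% × √21 = 5.637%.
ES multiplier = φ(z)/(1−α) = 0.058441/0.025 = 2.338.
ES = 5.637% × 2.338 = 13.179%; on $120,000: $15,815.

$15,800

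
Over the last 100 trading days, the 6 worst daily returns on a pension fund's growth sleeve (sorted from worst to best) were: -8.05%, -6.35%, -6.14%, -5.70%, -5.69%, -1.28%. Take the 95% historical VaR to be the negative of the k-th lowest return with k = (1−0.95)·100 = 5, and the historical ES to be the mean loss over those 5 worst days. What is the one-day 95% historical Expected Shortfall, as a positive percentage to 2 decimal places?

6.39%

The 5 worst returns sum to -31.93%.
ES = −(-31.93%) / 5 = 6.386% ≈ 6.39%.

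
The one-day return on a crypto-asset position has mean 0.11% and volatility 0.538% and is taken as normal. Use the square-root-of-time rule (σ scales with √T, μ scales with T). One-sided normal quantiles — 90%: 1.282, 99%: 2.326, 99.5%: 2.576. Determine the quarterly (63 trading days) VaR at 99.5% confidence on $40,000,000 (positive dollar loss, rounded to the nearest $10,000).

σ_{63d} = 0.538% × √63 = 4.270%; μ_{63d} = 63 × 0.11% = 6.930%.
VaR = −(6.930%) + 2.576 × 4.270% = 4.070%.
On $40,000,000: 0.04070 × $40,000,000 = $1,628,000.

$1,630,000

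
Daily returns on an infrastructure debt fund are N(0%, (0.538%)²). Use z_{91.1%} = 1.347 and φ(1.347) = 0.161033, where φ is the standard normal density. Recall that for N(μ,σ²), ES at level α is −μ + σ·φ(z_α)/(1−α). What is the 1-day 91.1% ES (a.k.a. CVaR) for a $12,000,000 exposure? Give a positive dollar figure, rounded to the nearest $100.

$116,800

Tail multiplier: φ(z)/(1−α) = 0.161033 / 0.089 = 1.809.
ES = 0.538% × 1.809 = 0.973%.
On $12,000,000: 0.00973 × $12,000,000 = $116,760.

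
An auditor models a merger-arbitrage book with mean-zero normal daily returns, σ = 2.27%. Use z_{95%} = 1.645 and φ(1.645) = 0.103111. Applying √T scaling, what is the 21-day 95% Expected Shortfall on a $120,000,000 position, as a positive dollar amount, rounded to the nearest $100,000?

σ_{21d} = 2.27% × √21 = 10.402%.
ES multiplier = φ(z)/(1−α) = 0.103111/0.05 = 2.062.
ES = 10.402% × 2.062 = 21.449%; on $120,000,000: $25,738,800.

$25,700,000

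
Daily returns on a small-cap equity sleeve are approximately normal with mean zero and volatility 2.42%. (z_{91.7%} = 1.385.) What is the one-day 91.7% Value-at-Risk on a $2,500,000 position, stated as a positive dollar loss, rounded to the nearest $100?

$83,800

VaR = z·σ = 1.385 × 2.42% = 3.352%.
On $2,500,000: 0.03352 × $2,500,000 = $83,800.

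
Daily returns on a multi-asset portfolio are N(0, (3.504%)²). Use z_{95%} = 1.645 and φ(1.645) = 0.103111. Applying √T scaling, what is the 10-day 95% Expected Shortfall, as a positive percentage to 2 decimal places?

22.85%

σ_{10d} = 3.504% × √10 = 11.081%.
ES multiplier = φ(z)/(1−α) = 0.103111/0.05 = 2.062.
ES = 11.081% × 2.062 = 22.849%.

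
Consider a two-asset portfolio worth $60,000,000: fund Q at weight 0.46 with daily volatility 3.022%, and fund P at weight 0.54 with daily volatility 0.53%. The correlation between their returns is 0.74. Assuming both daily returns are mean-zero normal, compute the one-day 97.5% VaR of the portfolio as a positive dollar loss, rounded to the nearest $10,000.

$1,900,000

σ_p² = 0.46²·3.022² + 0.54²·0.53² + 2·0.74·0.46·0.54·3.022·0.53 = 2.6032 (%²).
σ_p = √2.6032 = 1.613%.
At 97.5%, z = 1.960.
VaR = 1.960 × 1.613% = 3.161%; on $60,000,000 that is $1,896,600.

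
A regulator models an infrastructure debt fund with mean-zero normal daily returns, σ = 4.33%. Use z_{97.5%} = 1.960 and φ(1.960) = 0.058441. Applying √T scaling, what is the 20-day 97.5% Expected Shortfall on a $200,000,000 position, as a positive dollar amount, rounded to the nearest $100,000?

σ_{20d} = 4.33% × √20 = 19.364%.
ES multiplier = φ(z)/(1−α) = 0.058441/0.025 = 2.338.
ES = 19.364% × 2.338 = 45.273%; on $200,000,000: $90,546,000.

$90,500,000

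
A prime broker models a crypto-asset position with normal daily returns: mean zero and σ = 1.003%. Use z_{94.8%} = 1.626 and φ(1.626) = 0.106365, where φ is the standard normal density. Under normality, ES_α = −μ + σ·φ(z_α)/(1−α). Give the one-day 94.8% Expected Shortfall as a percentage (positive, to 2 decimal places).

Tail multiplier: φ(z)/(1−α) = 0.106365 / 0.052 = 2.045.
ES = 1.003% × 2.045 = 2.051%.

2.05%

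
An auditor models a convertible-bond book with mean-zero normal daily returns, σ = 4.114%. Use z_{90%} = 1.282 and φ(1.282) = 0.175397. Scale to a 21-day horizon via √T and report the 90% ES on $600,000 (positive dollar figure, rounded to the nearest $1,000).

σ_{21d} = 4.114% × √21 = 18.853%.
ES multiplier = φ(z)/(1−α) = 0.175397/0.1 = 1.754.
ES = 18.853% × 1.754 = 33.068%; on $600,000: $198,408.

$198,000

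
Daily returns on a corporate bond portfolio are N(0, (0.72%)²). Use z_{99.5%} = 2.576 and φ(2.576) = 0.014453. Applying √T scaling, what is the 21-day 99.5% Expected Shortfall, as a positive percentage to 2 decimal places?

σ_{21d} = 0.72% × √21 = 3.299%.
ES multiplier = φ(z)/(1−α) = 0.014453/0.005 = 2.891.
ES = 3.299% × 2.891 = 9.537%.

9.54%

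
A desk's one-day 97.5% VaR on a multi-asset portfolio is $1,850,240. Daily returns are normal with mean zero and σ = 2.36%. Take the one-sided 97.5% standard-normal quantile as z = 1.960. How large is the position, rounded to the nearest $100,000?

$40,000,000

VaR as a fraction of value: z·σ = 1.960 × 2.36% = 4.6256%.
Position = $1,850,240 / 0.046256 = $40,000,000.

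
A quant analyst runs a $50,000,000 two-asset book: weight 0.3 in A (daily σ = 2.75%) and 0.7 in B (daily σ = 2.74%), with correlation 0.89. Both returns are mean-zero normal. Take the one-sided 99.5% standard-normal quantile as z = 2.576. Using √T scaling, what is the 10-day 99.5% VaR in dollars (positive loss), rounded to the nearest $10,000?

σ_p = √(0.3²·2.75² + 0.7²·2.74² + 2·0.89·0.3·0.7·2.75·2.74) = 2.679%.
σ_{10d} = 2.679% × √10 = 8.472%.
VaR = 2.576 × 8.472% = 21.824%; on $50,000,000 that is $10,912,000.

$10,910,000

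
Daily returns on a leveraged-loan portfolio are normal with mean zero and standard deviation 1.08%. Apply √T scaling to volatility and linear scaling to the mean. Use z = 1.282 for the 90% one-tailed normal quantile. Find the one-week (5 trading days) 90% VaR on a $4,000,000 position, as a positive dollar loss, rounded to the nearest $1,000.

$124,000

σ_{5d} = 1.08% × √5 = 2.415%.
VaR = 1.282 × 2.415% = 3.096%.
On $4,000,000: 0.03096 × $4,000,000 = $123,840.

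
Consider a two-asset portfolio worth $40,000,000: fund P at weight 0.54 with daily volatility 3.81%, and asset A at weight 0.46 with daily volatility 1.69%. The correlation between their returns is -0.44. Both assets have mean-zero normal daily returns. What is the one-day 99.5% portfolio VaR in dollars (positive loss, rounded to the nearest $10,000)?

$1,910,000

σ_p² = 0.54²·3.81² + 0.46²·1.69² + 2·-0.44·0.54·0.46·3.81·1.69 = 3.4298 (%²).
σ_p = √3.4298 = 1.852%.
At 99.5%, z = 2.576.
VaR = 2.576 × 1.852% = 4.771%; on $40,000,000 that is $1,908,400.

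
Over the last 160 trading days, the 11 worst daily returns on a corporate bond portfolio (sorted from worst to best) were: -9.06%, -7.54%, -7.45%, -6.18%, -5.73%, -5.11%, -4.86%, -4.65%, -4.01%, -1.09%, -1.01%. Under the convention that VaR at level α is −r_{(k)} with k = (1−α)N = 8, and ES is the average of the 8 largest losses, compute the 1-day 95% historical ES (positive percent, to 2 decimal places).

6.32%

The 8 worst returns sum to -50.58%.
ES = −(-50.58%) / 8 = 6.3225% ≈ 6.32%.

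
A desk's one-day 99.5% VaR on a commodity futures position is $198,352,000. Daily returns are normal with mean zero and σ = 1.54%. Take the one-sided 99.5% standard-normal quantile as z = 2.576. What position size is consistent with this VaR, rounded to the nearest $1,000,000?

$5,000,000,000

VaR as a fraction of value: z·σ = 2.576 × 1.54% = 3.96704%.
Position = $198,352,000 / 0.0396704 = $5,000,000,000.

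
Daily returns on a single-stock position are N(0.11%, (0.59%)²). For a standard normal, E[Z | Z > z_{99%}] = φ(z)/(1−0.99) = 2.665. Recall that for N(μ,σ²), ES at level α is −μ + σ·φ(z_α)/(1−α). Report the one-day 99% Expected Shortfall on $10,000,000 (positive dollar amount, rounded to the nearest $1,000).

ES = −(0.11%) + 0.59% × 2.665 = 1.462%.
On $10,000,000: 0.01462 × $10,000,000 = $146,200.

$146,000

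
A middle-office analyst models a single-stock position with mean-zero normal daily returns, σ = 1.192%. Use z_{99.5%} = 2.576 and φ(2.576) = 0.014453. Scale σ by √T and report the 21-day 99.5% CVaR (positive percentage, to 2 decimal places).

σ_{21d} = 1.192% × √21 = 5.462%.
ES multiplier = φ(z)/(1−α) = 0.014453/0.005 = 2.891.
ES = 5.462% × 2.891 = 15.791%.

15.79%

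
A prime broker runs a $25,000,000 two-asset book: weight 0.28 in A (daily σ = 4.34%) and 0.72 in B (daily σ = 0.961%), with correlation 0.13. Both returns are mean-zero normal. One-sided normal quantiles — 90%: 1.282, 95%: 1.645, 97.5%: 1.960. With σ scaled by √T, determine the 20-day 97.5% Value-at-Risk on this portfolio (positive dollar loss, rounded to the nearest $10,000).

σ_p = √(0.28²·4.34² + 0.72²·0.961² + 2·0.13·0.28·0.72·4.34·0.961) = 1.474%.
σ_{20d} = 1.474% × √20 = 6.592%.
VaR = 1.960 × 6.592% = 12.920%; on $25,000,000 that is $3,230,000.

$3,230,000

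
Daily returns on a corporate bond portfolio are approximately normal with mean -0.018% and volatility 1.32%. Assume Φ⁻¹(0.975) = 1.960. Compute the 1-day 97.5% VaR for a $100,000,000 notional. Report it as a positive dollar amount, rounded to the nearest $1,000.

$2,605,000

VaR = −μ + z·σ = −(-0.018%) + 1.960 × 1.32% = 2.605%.
On $100,000,000: 0.02605 × $100,000,000 = $2,605,000.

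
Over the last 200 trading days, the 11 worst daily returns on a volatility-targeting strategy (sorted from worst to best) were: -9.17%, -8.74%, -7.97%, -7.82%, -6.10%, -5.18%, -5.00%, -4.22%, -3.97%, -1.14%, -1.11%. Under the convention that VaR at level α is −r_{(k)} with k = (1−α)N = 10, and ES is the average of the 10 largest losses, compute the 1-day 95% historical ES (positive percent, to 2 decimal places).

The 10 worst returns sum to -59.31%.
ES = −(-59.31%) / 10 = 5.931% ≈ 5.93%.

5.93%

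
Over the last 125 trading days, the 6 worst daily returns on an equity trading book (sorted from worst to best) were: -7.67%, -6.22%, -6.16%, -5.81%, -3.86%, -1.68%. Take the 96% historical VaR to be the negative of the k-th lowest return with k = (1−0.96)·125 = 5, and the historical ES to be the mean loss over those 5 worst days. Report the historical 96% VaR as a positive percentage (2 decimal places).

3.86%

k = 5; the 5th lowest return is -3.86%, so VaR = 3.86%.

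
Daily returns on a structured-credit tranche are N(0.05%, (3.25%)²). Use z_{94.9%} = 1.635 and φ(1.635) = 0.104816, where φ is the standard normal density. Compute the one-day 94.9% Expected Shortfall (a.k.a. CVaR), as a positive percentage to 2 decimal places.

6.63%

Tail multiplier: φ(z)/(1−α) = 0.104816 / 0.051 = 2.055.
ES = −(0.05%) + 3.25% × 2.055 = 6.629%.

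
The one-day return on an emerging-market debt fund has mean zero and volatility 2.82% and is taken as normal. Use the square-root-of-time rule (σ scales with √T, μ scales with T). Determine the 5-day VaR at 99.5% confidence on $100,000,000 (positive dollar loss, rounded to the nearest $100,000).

$16,200,000

At 99.5%, z = 2.576.
σ_{5d} = 2.82% × √5 = 6.306%.
VaR = 2.576 × 6.306% = 16.244%.
On $100,000,000: 0.16244 × $100,000,000 = $16,244,000.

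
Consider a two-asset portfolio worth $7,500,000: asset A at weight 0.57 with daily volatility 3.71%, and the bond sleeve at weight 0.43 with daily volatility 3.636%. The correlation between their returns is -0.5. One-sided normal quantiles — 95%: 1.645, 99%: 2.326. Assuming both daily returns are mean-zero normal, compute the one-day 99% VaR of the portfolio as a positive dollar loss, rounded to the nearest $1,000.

$331,000

σ_p² = 0.57²·3.71² + 0.43²·3.636² + 2·-0.5·0.57·0.43·3.71·3.636 = 3.6101 (%²).
σ_p = √3.6101 = 1.900%.
VaR = 2.326 × 1.900% = 4.419%; on $7,500,000 that is $331,425.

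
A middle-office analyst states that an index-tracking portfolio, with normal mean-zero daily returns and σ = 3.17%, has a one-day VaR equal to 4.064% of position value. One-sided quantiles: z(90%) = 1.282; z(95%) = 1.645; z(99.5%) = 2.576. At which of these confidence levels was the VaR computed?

Implied z = VaR/σ = 4.064 / 3.17 = 1.282.
This matches z(90%) = 1.282.

90%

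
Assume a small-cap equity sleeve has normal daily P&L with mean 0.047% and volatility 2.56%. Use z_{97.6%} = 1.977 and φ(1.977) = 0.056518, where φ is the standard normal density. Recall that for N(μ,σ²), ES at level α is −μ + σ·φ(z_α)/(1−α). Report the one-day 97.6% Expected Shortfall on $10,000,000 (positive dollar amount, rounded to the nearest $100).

$598,200

Tail multiplier: φ(z)/(1−α) = 0.056518 / 0.024 = 2.355.
ES = −(0.047%) + 2.56% × 2.355 = 5.982%.
On $10,000,000: 0.05982 × $10,000,000 = $598,200.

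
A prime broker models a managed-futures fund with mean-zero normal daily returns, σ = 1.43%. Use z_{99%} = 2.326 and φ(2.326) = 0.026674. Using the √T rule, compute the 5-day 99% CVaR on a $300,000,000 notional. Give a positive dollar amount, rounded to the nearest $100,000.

$25,600,000

σ_{5d} = 1.43% × √5 = 3.198%.
ES multiplier = φ(z)/(1−α) = 0.026674/0.01 = 2.667.
ES = 3.198% × 2.667 = 8.529%; on $300,000,000: $25,587,000.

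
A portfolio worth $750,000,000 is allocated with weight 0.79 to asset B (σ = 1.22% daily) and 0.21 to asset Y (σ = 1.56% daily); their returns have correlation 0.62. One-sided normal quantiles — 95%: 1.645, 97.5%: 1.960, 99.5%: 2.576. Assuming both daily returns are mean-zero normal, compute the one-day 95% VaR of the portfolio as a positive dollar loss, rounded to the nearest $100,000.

σ_p² = 0.79²·1.22² + 0.21²·1.56² + 2·0.62·0.79·0.21·1.22·1.56 = 1.4278 (%²).
σ_p = √1.4278 = 1.195%.
VaR = 1.645 × 1.195% = 1.966%; on $750,000,000 that is $14,745,000.

$14,700,000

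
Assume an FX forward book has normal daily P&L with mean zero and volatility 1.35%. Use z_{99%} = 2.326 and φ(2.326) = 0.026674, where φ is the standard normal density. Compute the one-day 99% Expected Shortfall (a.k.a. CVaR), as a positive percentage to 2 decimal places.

Tail multiplier: φ(z)/(1−α) = 0.026674 / 0.01 = 2.667.
ES = 1.35% × 2.667 = 3.600%.

3.60%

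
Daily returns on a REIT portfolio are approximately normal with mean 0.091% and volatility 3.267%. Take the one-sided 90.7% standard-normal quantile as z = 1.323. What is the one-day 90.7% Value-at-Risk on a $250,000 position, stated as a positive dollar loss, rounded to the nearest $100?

$10,600

VaR = −μ + z·σ = −(0.091%) + 1.323 × 3.267% = 4.231%.
On $250,000: 0.04231 × $250,000 = $10,578.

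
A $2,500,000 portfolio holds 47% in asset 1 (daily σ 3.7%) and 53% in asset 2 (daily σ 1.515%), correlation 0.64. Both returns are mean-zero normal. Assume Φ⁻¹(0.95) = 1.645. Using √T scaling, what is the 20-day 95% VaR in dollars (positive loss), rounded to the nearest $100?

$429,600

σ_p = √(0.47²·3.7² + 0.53²·1.515² + 2·0.64·0.47·0.53·3.7·1.515) = 2.336%.
σ_{20d} = 2.336% × √20 = 10.447%.
VaR = 1.645 × 10.447% = 17.185%; on $2,500,000 that is $429,625.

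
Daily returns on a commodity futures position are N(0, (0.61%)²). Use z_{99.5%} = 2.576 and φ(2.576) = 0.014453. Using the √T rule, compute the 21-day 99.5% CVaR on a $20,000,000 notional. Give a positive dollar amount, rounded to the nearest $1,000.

$1,616,000

σ_{21d} = 0.61% × √21 = 2.795%.
ES multiplier = φ(z)/(1−α) = 0.014453/0.005 = 2.891.
ES = 2.795% × 2.891 = 8.080%; on $20,000,000: $1,616,000.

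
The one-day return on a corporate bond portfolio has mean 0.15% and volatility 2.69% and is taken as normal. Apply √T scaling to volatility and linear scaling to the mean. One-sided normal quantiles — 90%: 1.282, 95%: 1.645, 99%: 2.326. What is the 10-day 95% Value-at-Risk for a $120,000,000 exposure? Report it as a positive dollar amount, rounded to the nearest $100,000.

$15,000,000

σ_{10d} = 2.69% × √10 = 8.507%; μ_{10d} = 10 × 0.15% = 1.500%.
VaR = −(1.500%) + 1.645 × 8.507% = 12.494%.
On $120,000,000: 0.12494 × $120,000,000 = $14,992,800.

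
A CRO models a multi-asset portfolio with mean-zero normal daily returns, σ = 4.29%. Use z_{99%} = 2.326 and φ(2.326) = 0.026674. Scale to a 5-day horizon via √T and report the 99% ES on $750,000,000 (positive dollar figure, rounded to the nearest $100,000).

σ_{5d} = 4.29% × √5 = 9.593%.
ES multiplier = φ(z)/(1−α) = 0.026674/0.01 = 2.667.
ES = 9.593% × 2.667 = 25.585%; on $750,000,000: $191,887,500.

$191,900,000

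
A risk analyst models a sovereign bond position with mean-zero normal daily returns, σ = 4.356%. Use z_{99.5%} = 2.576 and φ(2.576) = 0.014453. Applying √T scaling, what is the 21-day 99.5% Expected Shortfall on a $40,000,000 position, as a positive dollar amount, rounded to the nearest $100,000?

σ_{21d} = 4.356% × √21 = 19.962%.
ES multiplier = φ(z)/(1−α) = 0.014453/0.005 = 2.891.
ES = 19.962% × 2.891 = 57.710%; on $40,000,000: $23,084,000.

$23,100,000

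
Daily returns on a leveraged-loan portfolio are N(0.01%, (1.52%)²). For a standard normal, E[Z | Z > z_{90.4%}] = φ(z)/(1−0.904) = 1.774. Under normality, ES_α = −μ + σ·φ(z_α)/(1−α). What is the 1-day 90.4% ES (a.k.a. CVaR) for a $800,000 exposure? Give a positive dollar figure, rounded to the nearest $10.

$21,490

ES = −(0.01%) + 1.52% × 1.774 = 2.686%.
On $800,000: 0.02686 × $800,000 = $21,488.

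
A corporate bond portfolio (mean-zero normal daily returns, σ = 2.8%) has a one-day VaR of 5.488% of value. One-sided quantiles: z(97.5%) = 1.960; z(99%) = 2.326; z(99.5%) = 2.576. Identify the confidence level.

Implied z = VaR/σ = 5.488 / 2.8 = 1.960.
This matches z(97.5%) = 1.960.

97.5%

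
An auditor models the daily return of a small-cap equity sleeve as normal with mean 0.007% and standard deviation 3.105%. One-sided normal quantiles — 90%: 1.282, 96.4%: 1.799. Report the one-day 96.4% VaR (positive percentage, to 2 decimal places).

5.58%

VaR = −μ + z·σ = −(0.007%) + 1.799 × 3.105% = 5.579%.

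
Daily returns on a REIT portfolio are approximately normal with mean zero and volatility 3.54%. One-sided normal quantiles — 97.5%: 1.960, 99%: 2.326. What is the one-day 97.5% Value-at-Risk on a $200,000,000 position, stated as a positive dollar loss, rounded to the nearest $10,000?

VaR = z·σ = 1.960 × 3.54% = 6.938%.
On $200,000,000: 0.06938 × $200,000,000 = $13,876,000.

$13,880,000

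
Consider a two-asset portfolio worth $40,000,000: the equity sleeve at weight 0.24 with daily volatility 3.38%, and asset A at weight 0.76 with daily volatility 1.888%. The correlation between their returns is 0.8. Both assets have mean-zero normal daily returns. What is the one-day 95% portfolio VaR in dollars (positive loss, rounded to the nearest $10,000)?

σ_p² = 0.24²·3.38² + 0.76²·1.888² + 2·0.8·0.24·0.76·3.38·1.888 = 4.5793 (%²).
σ_p = √4.5793 = 2.140%.
At 95%, z = 1.645.
VaR = 1.645 × 2.140% = 3.520%; on $40,000,000 that is $1,408,000.

$1,410,000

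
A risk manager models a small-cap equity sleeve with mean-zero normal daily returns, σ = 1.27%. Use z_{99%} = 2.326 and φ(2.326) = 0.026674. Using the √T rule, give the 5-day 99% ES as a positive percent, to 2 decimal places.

7.57%

σ_{5d} = 1.27% × √5 = 2.840%.
ES multiplier = φ(z)/(1−α) = 0.026674/0.01 = 2.667.
ES = 2.840% × 2.667 = 7.574%.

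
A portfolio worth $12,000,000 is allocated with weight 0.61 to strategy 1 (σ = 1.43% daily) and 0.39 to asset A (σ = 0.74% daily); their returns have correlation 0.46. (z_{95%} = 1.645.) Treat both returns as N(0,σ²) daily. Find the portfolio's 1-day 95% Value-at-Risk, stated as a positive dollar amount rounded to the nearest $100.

σ_p² = 0.61²·1.43² + 0.39²·0.74² + 2·0.46·0.61·0.39·1.43·0.74 = 1.0758 (%²).
σ_p = √1.0758 = 1.037%.
VaR = 1.645 × 1.037% = 1.706%; on $12,000,000 that is $204,720.

$204,700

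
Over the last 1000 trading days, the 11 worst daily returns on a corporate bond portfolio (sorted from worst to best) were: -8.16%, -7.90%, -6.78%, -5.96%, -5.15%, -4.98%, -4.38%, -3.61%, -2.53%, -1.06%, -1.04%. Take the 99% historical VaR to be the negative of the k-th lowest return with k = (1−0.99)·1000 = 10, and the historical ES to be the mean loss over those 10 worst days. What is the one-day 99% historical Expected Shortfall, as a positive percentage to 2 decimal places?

5.05%

The 10 worst returns sum to -50.51%.
ES = −(-50.51%) / 10 = 5.051% ≈ 5.05%.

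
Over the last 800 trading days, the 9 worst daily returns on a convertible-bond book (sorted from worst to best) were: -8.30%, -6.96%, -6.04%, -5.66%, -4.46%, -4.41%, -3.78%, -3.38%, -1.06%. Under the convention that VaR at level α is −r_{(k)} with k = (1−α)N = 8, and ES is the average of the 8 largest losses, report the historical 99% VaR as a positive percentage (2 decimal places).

k = 8; the 8th lowest return is -3.38%, so VaR = 3.38%.

3.38%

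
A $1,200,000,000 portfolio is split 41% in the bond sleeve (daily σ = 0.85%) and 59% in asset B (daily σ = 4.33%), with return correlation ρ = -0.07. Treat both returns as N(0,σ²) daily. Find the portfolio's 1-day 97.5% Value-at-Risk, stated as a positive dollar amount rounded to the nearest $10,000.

$60,070,000

σ_p² = 0.41²·0.85² + 0.59²·4.33² + 2·-0.07·0.41·0.59·0.85·4.33 = 6.5233 (%²).
σ_p = √6.5233 = 2.554%.
At 97.5%, z = 1.960.
VaR = 1.960 × 2.554% = 5.006%; on $1,200,000,000 that is $60,072,000.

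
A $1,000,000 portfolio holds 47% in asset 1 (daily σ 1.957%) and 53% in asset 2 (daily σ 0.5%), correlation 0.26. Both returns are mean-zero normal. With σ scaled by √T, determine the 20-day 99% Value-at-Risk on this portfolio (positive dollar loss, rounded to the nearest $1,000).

σ_p = √(0.47²·1.957² + 0.53²·0.5² + 2·0.26·0.47·0.53·1.957·0.5) = 1.021%.
σ_{20d} = 1.021% × √20 = 4.566%.
z(99%) = 2.326.
VaR = 2.326 × 4.566% = 10.621%; on $1,000,000 that is $106,210.

$106,000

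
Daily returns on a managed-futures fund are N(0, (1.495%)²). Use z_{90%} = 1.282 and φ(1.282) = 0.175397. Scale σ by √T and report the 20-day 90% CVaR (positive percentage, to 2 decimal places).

σ_{20d} = 1.495% × √20 = 6.686%.
ES multiplier = φ(z)/(1−α) = 0.175397/0.1 = 1.754.
ES = 6.686% × 1.754 = 11.727%.

11.73%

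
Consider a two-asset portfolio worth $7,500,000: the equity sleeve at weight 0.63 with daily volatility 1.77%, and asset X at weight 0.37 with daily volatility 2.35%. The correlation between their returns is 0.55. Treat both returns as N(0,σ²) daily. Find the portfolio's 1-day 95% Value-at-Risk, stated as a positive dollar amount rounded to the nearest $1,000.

$216,000

σ_p² = 0.63²·1.77² + 0.37²·2.35² + 2·0.55·0.63·0.37·1.77·2.35 = 3.0660 (%²).
σ_p = √3.0660 = 1.751%.
At 95%, z = 1.645.
VaR = 1.645 × 1.751% = 2.880%; on $7,500,000 that is $216,000.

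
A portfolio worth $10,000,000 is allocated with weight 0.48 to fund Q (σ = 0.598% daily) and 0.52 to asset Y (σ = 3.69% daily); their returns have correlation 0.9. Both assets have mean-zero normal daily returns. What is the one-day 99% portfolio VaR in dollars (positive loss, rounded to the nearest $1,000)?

σ_p² = 0.48²·0.598² + 0.52²·3.69² + 2·0.9·0.48·0.52·0.598·3.69 = 4.7556 (%²).
σ_p = √4.7556 = 2.181%.
At 99%, z = 2.326.
VaR = 2.326 × 2.181% = 5.073%; on $10,000,000 that is $507,300.

$507,000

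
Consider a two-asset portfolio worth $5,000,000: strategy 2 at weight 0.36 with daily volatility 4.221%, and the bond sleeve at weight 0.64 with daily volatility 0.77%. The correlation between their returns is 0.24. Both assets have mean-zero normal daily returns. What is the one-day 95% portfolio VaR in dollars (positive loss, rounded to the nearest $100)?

σ_p² = 0.36²·4.221² + 0.64²·0.77² + 2·0.24·0.36·0.64·4.221·0.77 = 2.9114 (%²).
σ_p = √2.9114 = 1.706%.
At 95%, z = 1.645.
VaR = 1.645 × 1.706% = 2.806%; on $5,000,000 that is $140,300.

$140,300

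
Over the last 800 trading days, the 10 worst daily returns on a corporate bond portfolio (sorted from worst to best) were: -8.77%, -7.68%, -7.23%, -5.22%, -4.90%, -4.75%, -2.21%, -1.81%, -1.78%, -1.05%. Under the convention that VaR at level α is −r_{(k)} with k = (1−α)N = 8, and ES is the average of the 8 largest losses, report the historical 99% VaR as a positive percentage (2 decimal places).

1.81%

k = 8; the 8th lowest return is -1.81%, so VaR = 1.81%.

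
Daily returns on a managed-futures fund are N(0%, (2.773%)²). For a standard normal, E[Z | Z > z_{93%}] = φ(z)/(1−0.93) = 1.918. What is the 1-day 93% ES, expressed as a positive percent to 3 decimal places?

ES = 2.773% × 1.918 = 5.319%.

5.319%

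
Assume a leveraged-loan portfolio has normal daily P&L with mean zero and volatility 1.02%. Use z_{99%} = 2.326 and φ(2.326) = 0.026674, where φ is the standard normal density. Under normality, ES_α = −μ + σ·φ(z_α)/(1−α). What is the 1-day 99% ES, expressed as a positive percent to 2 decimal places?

2.72%

Tail multiplier: φ(z)/(1−α) = 0.026674 / 0.01 = 2.667.
ES = 1.02% × 2.667 = 2.720%.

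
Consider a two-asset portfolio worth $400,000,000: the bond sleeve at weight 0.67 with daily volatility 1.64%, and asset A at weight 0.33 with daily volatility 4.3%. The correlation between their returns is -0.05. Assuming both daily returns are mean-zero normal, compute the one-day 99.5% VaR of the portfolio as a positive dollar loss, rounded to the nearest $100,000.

σ_p² = 0.67²·1.64² + 0.33²·4.3² + 2·-0.05·0.67·0.33·1.64·4.3 = 3.0650 (%²).
σ_p = √3.0650 = 1.751%.
At 99.5%, z = 2.576.
VaR = 2.576 × 1.751% = 4.511%; on $400,000,000 that is $18,044,000.

$18,000,000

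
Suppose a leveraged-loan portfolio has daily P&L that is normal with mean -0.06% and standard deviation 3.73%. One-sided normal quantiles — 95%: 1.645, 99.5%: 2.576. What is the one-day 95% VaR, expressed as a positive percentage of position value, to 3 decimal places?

6.196%

VaR = −μ + z·σ = −(-0.06%) + 1.645 × 3.73% = 6.196%.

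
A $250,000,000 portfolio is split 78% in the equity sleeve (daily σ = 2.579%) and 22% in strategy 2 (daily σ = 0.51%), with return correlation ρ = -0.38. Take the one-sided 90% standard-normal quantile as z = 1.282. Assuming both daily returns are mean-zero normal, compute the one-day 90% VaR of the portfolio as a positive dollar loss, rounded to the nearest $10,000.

$6,320,000

σ_p² = 0.78²·2.579² + 0.22²·0.51² + 2·-0.38·0.78·0.22·2.579·0.51 = 3.8877 (%²).
σ_p = √3.8877 = 1.972%.
VaR = 1.282 × 1.972% = 2.528%; on $250,000,000 that is $6,320,000.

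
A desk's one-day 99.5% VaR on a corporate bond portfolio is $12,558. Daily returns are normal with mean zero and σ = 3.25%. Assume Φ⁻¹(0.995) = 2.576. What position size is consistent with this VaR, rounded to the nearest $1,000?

$150,000

VaR as a fraction of value: z·σ = 2.576 × 3.25% = 8.372%.
Position = $12,558 / 0.08372 = $150,000.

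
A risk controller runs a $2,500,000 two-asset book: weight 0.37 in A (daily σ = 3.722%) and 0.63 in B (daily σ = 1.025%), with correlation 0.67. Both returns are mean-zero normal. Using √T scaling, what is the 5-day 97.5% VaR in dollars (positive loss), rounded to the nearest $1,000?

σ_p = √(0.37²·3.722² + 0.63²·1.025² + 2·0.67·0.37·0.63·3.722·1.025) = 1.872%.
σ_{5d} = 1.872% × √5 = 4.186%.
z(97.5%) = 1.960.
VaR = 1.960 × 4.186% = 8.205%; on $2,500,000 that is $205,125.

$205,000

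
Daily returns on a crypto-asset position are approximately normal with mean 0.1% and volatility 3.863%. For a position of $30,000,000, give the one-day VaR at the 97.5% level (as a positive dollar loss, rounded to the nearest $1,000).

$2,241,000

At 97.5% one-sided, z = 1.960.
VaR = −μ + z·σ = −(0.1%) + 1.960 × 3.863% = 7.471%.
On $30,000,000: 0.07471 × $30,000,000 = $2,241,300.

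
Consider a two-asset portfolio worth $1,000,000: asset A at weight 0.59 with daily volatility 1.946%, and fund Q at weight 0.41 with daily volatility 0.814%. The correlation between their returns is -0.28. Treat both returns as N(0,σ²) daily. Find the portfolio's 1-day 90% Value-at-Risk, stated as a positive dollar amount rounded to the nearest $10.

σ_p² = 0.59²·1.946² + 0.41²·0.814² + 2·-0.28·0.59·0.41·1.946·0.814 = 1.2150 (%²).
σ_p = √1.2150 = 1.102%.
At 90%, z = 1.282.
VaR = 1.282 × 1.102% = 1.413%; on $1,000,000 that is $14,130.

$14,130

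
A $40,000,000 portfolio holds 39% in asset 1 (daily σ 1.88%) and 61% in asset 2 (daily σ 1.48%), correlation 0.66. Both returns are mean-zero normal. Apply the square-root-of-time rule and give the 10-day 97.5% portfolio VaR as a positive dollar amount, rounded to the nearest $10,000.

$3,700,000

σ_p = √(0.39²·1.88² + 0.61²·1.48² + 2·0.66·0.39·0.61·1.88·1.48) = 1.492%.
σ_{10d} = 1.492% × √10 = 4.718%.
z(97.5%) = 1.960.
VaR = 1.960 × 4.718% = 9.247%; on $40,000,000 that is $3,698,800.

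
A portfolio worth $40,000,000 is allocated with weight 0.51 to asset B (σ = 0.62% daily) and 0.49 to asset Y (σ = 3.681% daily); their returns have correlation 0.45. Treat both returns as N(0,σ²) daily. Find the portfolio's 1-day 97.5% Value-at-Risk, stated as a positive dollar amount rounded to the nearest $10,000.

$1,540,000

σ_p² = 0.51²·0.62² + 0.49²·3.681² + 2·0.45·0.51·0.49·0.62·3.681 = 3.8666 (%²).
σ_p = √3.8666 = 1.966%.
At 97.5%, z = 1.960.
VaR = 1.960 × 1.966% = 3.853%; on $40,000,000 that is $1,541,200.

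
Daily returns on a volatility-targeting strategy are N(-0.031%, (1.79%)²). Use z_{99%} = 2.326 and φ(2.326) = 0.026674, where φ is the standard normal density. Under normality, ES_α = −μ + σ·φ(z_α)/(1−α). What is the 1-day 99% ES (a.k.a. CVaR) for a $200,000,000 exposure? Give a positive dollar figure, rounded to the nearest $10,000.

$9,610,000

Tail multiplier: φ(z)/(1−α) = 0.026674 / 0.01 = 2.667.
ES = −(-0.031%) + 1.79% × 2.667 = 4.805%.
On $200,000,000: 0.04805 × $200,000,000 = $9,610,000.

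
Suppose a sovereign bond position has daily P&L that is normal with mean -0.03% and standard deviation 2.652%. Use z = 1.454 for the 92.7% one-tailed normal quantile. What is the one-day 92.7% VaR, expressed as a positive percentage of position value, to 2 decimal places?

VaR = −μ + z·σ = −(-0.03%) + 1.454 × 2.652% = 3.886%.

3.89%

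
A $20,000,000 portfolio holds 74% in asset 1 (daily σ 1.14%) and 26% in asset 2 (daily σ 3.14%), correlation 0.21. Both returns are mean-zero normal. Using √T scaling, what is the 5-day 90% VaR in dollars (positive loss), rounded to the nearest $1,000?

σ_p = √(0.74²·1.14² + 0.26²·3.14² + 2·0.21·0.74·0.26·1.14·3.14) = 1.291%.
σ_{5d} = 1.291% × √5 = 2.887%.
z(90%) = 1.282.
VaR = 1.282 × 2.887% = 3.701%; on $20,000,000 that is $740,200.

$740,000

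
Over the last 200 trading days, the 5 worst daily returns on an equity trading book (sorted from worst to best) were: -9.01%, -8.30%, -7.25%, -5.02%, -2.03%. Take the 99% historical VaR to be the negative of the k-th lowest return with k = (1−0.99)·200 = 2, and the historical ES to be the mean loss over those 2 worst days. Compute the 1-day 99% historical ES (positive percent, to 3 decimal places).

8.655%

The 2 worst returns sum to -17.31%.
ES = −(-17.31%) / 2 = 8.655%.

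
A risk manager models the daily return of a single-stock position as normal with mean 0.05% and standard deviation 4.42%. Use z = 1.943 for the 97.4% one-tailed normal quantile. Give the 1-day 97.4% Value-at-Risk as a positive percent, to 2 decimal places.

8.54%

VaR = −μ + z·σ = −(0.05%) + 1.943 × 4.42% = 8.538%.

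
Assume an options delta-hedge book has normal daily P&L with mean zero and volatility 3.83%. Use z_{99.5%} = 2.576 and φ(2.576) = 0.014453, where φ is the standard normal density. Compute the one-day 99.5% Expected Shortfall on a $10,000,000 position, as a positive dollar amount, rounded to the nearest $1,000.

Tail multiplier: φ(z)/(1−α) = 0.014453 / 0.005 = 2.891.
ES = 3.83% × 2.891 = 11.073%.
On $10,000,000: 0.11073 × $10,000,000 = $1,107,300.

$1,107,000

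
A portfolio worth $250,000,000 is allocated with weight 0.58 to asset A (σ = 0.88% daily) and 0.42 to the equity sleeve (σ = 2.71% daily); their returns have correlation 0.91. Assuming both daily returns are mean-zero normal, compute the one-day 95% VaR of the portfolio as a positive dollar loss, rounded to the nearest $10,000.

$6,650,000

σ_p² = 0.58²·0.88² + 0.42²·2.71² + 2·0.91·0.58·0.42·0.88·2.71 = 2.6133 (%²).
σ_p = √2.6133 = 1.617%.
At 95%, z = 1.645.
VaR = 1.645 × 1.617% = 2.660%; on $250,000,000 that is $6,650,000.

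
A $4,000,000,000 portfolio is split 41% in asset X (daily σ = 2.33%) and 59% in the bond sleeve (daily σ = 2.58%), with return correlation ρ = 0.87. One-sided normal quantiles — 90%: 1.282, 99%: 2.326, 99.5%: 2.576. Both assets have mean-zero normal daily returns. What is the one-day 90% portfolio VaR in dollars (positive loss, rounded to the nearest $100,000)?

$123,100,000

σ_p² = 0.41²·2.33² + 0.59²·2.58² + 2·0.87·0.41·0.59·2.33·2.58 = 5.7599 (%²).
σ_p = √5.7599 = 2.400%.
VaR = 1.282 × 2.400% = 3.077%; on $4,000,000,000 that is $123,080,000.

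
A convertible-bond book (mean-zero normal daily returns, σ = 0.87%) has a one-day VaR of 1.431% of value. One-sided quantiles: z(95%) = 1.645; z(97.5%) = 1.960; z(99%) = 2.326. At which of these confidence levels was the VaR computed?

Implied z = VaR/σ = 1.431 / 0.87 = 1.645.
This matches z(95%) = 1.645.

95%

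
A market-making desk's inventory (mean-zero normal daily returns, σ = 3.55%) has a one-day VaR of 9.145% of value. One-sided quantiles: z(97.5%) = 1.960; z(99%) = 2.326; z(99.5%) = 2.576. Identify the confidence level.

Implied z = VaR/σ = 9.145 / 3.55 = 2.576.
This matches z(99.5%) = 2.576.

99.5%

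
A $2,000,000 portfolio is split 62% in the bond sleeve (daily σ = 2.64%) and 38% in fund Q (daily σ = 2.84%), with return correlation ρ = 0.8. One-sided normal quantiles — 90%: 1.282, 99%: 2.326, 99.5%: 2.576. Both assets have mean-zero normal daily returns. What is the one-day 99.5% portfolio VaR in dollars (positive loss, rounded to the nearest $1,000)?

σ_p² = 0.62²·2.64² + 0.38²·2.84² + 2·0.8·0.62·0.38·2.64·2.84 = 6.6701 (%²).
σ_p = √6.6701 = 2.583%.
VaR = 2.576 × 2.583% = 6.654%; on $2,000,000 that is $133,080.

$133,000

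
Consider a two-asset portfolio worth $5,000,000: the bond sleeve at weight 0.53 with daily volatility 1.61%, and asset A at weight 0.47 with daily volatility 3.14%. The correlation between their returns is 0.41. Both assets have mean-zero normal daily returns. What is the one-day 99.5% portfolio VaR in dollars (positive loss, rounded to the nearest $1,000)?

σ_p² = 0.53²·1.61² + 0.47²·3.14² + 2·0.41·0.53·0.47·1.61·3.14 = 3.9387 (%²).
σ_p = √3.9387 = 1.985%.
At 99.5%, z = 2.576.
VaR = 2.576 × 1.985% = 5.113%; on $5,000,000 that is $255,650.

$256,000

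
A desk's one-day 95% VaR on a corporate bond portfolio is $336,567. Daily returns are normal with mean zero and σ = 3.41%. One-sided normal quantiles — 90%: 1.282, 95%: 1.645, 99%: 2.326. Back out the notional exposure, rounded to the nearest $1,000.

VaR as a fraction of value: z·σ = 1.645 × 3.41% = 5.60945%.
Position = $336,567 / 0.0560945 = $6,000,000.

$6,000,000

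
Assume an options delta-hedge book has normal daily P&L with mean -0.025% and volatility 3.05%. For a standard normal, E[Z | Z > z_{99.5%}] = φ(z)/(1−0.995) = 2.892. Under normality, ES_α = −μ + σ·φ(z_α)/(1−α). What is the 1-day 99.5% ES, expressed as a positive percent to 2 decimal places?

ES = −(-0.025%) + 3.05% × 2.892 = 8.846%.

8.85%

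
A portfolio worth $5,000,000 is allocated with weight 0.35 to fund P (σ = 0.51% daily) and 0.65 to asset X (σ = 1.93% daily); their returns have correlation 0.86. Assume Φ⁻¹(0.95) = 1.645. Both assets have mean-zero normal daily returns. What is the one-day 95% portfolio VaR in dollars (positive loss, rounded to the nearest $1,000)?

$116,000

σ_p² = 0.35²·0.51² + 0.65²·1.93² + 2·0.86·0.35·0.65·0.51·1.93 = 1.9908 (%²).
σ_p = √1.9908 = 1.411%.
VaR = 1.645 × 1.411% = 2.321%; on $5,000,000 that is $116,050.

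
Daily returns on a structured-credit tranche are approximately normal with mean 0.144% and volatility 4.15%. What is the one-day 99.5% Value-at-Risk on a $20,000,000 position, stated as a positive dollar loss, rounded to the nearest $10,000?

$2,110,000

At 99.5% one-sided, z = 2.576.
VaR = −μ + z·σ = −(0.144%) + 2.576 × 4.15% = 10.546%.
On $20,000,000: 0.10546 × $20,000,000 = $2,109,200.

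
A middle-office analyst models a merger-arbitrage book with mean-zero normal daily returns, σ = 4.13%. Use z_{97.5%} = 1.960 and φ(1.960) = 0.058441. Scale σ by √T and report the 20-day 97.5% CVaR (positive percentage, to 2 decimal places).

43.18%

σ_{20d} = 4.13% × √20 = 18.470%.
ES multiplier = φ(z)/(1−α) = 0.058441/0.025 = 2.338.
ES = 18.470% × 2.338 = 43.183%.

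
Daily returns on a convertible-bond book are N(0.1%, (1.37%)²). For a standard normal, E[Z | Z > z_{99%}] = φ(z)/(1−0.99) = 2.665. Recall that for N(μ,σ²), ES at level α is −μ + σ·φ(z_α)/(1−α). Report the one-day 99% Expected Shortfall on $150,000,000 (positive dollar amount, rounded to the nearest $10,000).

$5,330,000

ES = −(0.1%) + 1.37% × 2.665 = 3.551%.
On $150,000,000: 0.03551 × $150,000,000 = $5,326,500.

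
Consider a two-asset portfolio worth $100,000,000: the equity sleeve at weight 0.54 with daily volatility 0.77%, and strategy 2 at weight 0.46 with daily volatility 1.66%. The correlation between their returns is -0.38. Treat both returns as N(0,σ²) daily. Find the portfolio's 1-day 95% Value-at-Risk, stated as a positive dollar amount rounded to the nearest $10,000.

$1,180,000

σ_p² = 0.54²·0.77² + 0.46²·1.66² + 2·-0.38·0.54·0.46·0.77·1.66 = 0.5147 (%²).
σ_p = √0.5147 = 0.717%.
At 95%, z = 1.645.
VaR = 1.645 × 0.717% = 1.179%; on $100,000,000 that is $1,179,000.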